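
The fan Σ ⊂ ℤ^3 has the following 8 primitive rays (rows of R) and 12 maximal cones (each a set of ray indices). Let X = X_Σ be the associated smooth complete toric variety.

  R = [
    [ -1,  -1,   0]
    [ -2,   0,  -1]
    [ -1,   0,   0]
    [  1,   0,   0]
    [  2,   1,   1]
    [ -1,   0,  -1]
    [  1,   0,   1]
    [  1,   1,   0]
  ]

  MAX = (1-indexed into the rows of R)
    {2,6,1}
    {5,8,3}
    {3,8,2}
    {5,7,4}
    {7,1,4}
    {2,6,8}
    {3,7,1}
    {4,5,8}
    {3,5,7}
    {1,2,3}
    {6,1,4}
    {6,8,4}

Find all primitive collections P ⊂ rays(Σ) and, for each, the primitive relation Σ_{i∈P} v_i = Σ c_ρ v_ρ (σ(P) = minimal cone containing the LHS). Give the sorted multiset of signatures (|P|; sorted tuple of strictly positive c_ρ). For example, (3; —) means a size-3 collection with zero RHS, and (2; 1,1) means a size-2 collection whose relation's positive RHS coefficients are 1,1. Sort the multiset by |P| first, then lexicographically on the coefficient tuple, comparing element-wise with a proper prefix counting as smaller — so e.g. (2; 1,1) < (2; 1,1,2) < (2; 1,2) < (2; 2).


Minimal non-faces — 10 found among 8 rays, 12 max cones:

  P = {1,8}:  v_{1} + v_{8} = 0 ; sig = (2; —)
  P = {3,4}:  v_{3} + v_{4} = 0 ; sig = (2; —)
  P = {6,7}:  v_{6} + v_{7} = 0 ; sig = (2; —)
  P = {1,5}:  v_{1} + v_{5} = v_{7} ; sig = (2; 1)
  P = {2,4}:  v_{2} + v_{4} = v_{6} ; sig = (2; 1)
  P = {2,7}:  v_{2} + v_{7} = v_{3} ; sig = (2; 1)
  P = {3,6}:  v_{3} + v_{6} = v_{2} ; sig = (2; 1)
  P = {5,6}:  v_{5} + v_{6} = v_{8} ; sig = (2; 1)
  P = {7,8}:  v_{7} + v_{8} = v_{5} ; sig = (2; 1)
  P = {2,5}:  v_{2} + v_{5} = v_{3} + v_{8} ; sig = (2; 1,1)

Signatures (|P|; sorted positive RHS coefficients), sorted:
{ (2; —) ×3,  (2; 1) ×6,  (2; 1,1) }


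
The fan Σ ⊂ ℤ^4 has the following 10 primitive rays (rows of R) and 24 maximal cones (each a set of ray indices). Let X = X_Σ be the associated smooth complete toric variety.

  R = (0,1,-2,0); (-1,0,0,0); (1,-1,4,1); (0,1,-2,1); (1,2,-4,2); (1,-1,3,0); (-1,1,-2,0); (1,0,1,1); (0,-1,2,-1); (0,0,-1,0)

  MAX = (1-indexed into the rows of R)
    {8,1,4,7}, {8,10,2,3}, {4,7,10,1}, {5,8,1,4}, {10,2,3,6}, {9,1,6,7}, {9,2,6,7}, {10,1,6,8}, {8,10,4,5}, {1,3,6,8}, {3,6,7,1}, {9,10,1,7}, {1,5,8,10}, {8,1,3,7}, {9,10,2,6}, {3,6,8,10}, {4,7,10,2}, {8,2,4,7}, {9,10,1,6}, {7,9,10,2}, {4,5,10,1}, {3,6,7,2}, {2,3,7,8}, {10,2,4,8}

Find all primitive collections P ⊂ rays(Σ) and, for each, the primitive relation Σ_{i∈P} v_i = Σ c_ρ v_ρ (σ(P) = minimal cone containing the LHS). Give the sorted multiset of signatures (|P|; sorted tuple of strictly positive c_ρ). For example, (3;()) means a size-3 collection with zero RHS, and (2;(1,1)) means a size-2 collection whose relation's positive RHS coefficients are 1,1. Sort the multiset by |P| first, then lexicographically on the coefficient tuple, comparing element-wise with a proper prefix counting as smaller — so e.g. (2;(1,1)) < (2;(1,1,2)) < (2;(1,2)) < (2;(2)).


Σ has 18 primitive collections:

  P = {4,9}:  v_{4} + v_{9} = 0 — sig = (2;())
  P = {1,2}:  v_{1} + v_{2} = v_{7} — sig = (2;(1))
  P = {4,6}:  v_{4} + v_{6} = v_{8} — sig = (2;(1))
  P = {8,9}:  v_{8} + v_{9} = v_{6} — sig = (2;(1))
  P = {5,9}:  v_{5} + v_{9} = v_{1} + v_{8} + v_{10} — sig = (2;(1,1,1))
  P = {5,6}:  v_{5} + v_{6} = v_{1} + 2·v_{8} + v_{10} — sig = (2;(1,1,2))
  P = {3,4}:  v_{3} + v_{4} = v_{2} + 2·v_{8} — sig = (2;(1,2))
  P = {3,5}:  v_{3} + v_{5} = v_{4} + 2·v_{8} — sig = (2;(1,2))
  P = {3,9}:  v_{3} + v_{9} = v_{2} + 2·v_{6} — sig = (2;(1,2))
  P = {5,7}:  v_{5} + v_{7} = v_{1} + 2·v_{4} — sig = (2;(1,2))
  P = {2,5}:  v_{2} + v_{5} = 2·v_{4} — sig = (2;(2))
  P = {6,7,10}:  v_{6} + v_{7} + v_{10} = 0 — sig = (3;())
  P = {1,3,10}:  v_{1} + v_{3} + v_{10} = v_{8} — sig = (3;(1))
  P = {2,6,8}:  v_{2} + v_{6} + v_{8} = v_{3} — sig = (3;(1))
  P = {7,8,10}:  v_{7} + v_{8} + v_{10} = v_{4} — sig = (3;(1))
  P = {3,7,10}:  v_{3} + v_{7} + v_{10} = v_{2} + v_{8} — sig = (3;(1,1))
  P = {6,7,8}:  v_{6} + v_{7} + v_{8} = v_{1} + v_{3} — sig = (3;(1,1))
  P = {1,4,8,10}:  v_{1} + v_{4} + v_{8} + v_{10} = v_{5} — sig = (4;(1))

so the primitive-relation signature multiset is
{ (2;()),  (2;(1)) ×3,  (2;(1,1,1)),  (2;(1,1,2)),  (2;(1,2)) ×4,  (2;(2)),  (3;()),  (3;(1)) ×3,  (3;(1,1)) ×2,  (4;(1)) }


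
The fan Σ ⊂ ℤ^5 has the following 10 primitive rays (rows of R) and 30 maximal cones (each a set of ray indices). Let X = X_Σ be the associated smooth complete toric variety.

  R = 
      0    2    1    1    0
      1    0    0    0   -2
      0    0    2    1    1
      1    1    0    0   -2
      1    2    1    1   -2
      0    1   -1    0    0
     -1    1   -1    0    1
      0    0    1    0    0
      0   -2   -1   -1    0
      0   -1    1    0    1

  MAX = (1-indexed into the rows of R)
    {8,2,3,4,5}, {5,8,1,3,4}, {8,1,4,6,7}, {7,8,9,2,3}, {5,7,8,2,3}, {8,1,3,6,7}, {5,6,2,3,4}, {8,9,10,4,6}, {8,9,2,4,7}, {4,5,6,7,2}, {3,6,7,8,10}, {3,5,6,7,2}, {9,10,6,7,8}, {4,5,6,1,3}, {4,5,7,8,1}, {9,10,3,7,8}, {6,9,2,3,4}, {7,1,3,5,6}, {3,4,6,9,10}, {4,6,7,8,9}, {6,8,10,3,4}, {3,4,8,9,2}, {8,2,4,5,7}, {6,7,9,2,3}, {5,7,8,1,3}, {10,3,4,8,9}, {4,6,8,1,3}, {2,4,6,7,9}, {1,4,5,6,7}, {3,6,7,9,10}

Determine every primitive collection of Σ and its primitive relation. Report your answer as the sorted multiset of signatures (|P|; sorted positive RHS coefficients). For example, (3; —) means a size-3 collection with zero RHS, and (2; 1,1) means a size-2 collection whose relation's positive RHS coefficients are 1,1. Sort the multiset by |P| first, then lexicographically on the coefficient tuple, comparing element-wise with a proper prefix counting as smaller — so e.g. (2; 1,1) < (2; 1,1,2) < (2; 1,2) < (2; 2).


The 11 primitive collections of Σ (r=10, n=5):

  P = {1,9}:  v_{1} + v_{9} = 0  so sig = (2; —)
  P = {1,2}:  v_{1} + v_{2} = v_{5}  so sig = (2; 1)
  P = {5,9}:  v_{5} + v_{9} = v_{2}  so sig = (2; 1)
  P = {5,10}:  v_{5} + v_{10} = v_{3} + v_{4}  so sig = (2; 1,1)
  P = {1,10}:  v_{1} + v_{10} = v_{3} + v_{6} + v_{8}  so sig = (2; 1,1,1)
  P = {2,10}:  v_{2} + v_{10} = v_{3} + v_{4} + v_{9}  so sig = (2; 1,1,1)
  P = {2,6,8}:  v_{2} + v_{6} + v_{8} = v_{4}  so sig = (3; 1)
  P = {3,4,7}:  v_{3} + v_{4} + v_{7} = v_{1}  so sig = (3; 1)
  P = {4,7,10}:  v_{4} + v_{7} + v_{10} = v_{6} + v_{8}  so sig = (3; 1,1)
  P = {5,6,8}:  v_{5} + v_{6} + v_{8} = v_{1} + v_{4}  so sig = (3; 1,1)
  P = {3,6,8,9}:  v_{3} + v_{6} + v_{8} + v_{9} = v_{10}  so sig = (4; 1)

Hence PRS(X_Σ) =
    (2; —)
    (2; 1)
    (2; 1)
    (2; 1,1)
    (2; 1,1,1)
    (2; 1,1,1)
    (3; 1)
    (3; 1)
    (3; 1,1)
    (3; 1,1)
    (4; 1)


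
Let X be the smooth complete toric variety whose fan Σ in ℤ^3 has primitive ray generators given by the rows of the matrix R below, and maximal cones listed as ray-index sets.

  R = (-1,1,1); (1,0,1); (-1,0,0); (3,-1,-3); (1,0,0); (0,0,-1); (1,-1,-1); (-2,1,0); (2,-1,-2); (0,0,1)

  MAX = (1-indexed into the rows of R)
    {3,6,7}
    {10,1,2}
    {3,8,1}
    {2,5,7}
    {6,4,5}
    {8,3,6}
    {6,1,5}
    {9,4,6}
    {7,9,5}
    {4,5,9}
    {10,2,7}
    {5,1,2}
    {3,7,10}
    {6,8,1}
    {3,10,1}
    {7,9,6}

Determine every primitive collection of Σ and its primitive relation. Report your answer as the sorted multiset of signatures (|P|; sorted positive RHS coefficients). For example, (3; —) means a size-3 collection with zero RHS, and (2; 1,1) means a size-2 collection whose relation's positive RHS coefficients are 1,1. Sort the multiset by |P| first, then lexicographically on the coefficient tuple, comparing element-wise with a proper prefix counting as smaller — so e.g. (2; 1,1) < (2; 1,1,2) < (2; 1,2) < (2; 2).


24 minimal non-faces of Δ(Σ) (on 10 rays):

  P={1,7}:  v_{1} + v_{7} = 0  →  sig = (2; —)
  P={3,5}:  v_{3} + v_{5} = 0  →  sig = (2; —)
  P={6,10}:  v_{6} + v_{10} = 0  →  sig = (2; —)
  P={2,3}:  v_{2} + v_{3} = v_{10}  →  sig = (2; 1)
  P={2,6}:  v_{2} + v_{6} = v_{5}  →  sig = (2; 1)
  P={2,8}:  v_{2} + v_{8} = v_{1}  →  sig = (2; 1)
  P={5,10}:  v_{5} + v_{10} = v_{2}  →  sig = (2; 1)
  P={1,9}:  v_{1} + v_{9} = v_{5} + v_{6}  →  sig = (2; 1,1)
  P={3,4}:  v_{3} + v_{4} = v_{6} + v_{9}  →  sig = (2; 1,1)
  P={3,9}:  v_{3} + v_{9} = v_{6} + v_{7}  →  sig = (2; 1,1)
  P={4,10}:  v_{4} + v_{10} = v_{5} + v_{9}  →  sig = (2; 1,1)
  P={5,8}:  v_{5} + v_{8} = v_{1} + v_{6}  →  sig = (2; 1,1)
  P={7,8}:  v_{7} + v_{8} = v_{3} + v_{6}  →  sig = (2; 1,1)
  P={8,10}:  v_{8} + v_{10} = v_{1} + v_{3}  →  sig = (2; 1,1)
  P={9,10}:  v_{9} + v_{10} = v_{5} + v_{7}  →  sig = (2; 1,1)
  P={2,4}:  v_{2} + v_{4} = 2·v_{5} + v_{9}  →  sig = (2; 1,2)
  P={2,9}:  v_{2} + v_{9} = 2·v_{5} + v_{7}  →  sig = (2; 1,2)
  P={4,8}:  v_{4} + v_{8} = v_{5} + 3·v_{6}  →  sig = (2; 1,3)
  P={4,7}:  v_{4} + v_{7} = 2·v_{9}  →  sig = (2; 2)
  P={8,9}:  v_{8} + v_{9} = 2·v_{6}  →  sig = (2; 2)
  P={1,4}:  v_{1} + v_{4} = 2·v_{5} + 2·v_{6}  →  sig = (2; 2,2)
  P={1,3,6}:  v_{1} + v_{3} + v_{6} = v_{8}  →  sig = (3; 1)
  P={5,6,7}:  v_{5} + v_{6} + v_{7} = v_{9}  →  sig = (3; 1)
  P={5,6,9}:  v_{5} + v_{6} + v_{9} = v_{4}  →  sig = (3; 1)

Signatures (|P|; sorted positive RHS coefficients), sorted:
[(2; —), (2; —), (2; —), (2; 1), (2; 1), (2; 1), (2; 1), (2; 1,1), (2; 1,1), (2; 1,1), (2; 1,1), (2; 1,1), (2; 1,1), (2; 1,1), (2; 1,1), (2; 1,2), (2; 1,2), (2; 1,3), (2; 2), (2; 2), (2; 2,2), (3; 1), (3; 1), (3; 1)]


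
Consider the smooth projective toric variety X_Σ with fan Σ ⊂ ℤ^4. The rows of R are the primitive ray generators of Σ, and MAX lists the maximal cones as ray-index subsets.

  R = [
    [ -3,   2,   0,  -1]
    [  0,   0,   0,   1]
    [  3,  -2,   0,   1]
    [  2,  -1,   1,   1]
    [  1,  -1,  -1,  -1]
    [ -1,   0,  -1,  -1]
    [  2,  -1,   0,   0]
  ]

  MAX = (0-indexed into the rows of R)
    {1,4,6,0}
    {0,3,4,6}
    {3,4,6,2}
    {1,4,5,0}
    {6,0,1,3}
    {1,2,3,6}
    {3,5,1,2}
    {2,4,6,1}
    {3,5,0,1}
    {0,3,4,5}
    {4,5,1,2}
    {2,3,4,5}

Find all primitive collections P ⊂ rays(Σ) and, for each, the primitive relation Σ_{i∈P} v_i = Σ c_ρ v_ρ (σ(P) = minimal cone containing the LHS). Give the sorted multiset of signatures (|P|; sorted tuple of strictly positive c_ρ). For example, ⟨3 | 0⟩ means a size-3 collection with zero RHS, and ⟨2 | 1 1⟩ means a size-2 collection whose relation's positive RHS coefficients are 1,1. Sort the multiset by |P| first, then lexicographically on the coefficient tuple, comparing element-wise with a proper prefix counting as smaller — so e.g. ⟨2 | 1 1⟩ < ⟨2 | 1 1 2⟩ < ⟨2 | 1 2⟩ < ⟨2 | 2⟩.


The 3 primitive collections of Σ (r=7, n=4):

  P={0,2}:  v_{0} + v_{2} = 0  ⟹  sig = ⟨2 | 0⟩
  P={5,6}:  v_{5} + v_{6} = v_{4}  ⟹  sig = ⟨2 | 1⟩
  P={1,3,4}:  v_{1} + v_{3} + v_{4} = v_{2}  ⟹  sig = ⟨3 | 1⟩

Signatures (|P|; sorted positive RHS coefficients), sorted:
[⟨2 | 0⟩, ⟨2 | 1⟩, ⟨3 | 1⟩]


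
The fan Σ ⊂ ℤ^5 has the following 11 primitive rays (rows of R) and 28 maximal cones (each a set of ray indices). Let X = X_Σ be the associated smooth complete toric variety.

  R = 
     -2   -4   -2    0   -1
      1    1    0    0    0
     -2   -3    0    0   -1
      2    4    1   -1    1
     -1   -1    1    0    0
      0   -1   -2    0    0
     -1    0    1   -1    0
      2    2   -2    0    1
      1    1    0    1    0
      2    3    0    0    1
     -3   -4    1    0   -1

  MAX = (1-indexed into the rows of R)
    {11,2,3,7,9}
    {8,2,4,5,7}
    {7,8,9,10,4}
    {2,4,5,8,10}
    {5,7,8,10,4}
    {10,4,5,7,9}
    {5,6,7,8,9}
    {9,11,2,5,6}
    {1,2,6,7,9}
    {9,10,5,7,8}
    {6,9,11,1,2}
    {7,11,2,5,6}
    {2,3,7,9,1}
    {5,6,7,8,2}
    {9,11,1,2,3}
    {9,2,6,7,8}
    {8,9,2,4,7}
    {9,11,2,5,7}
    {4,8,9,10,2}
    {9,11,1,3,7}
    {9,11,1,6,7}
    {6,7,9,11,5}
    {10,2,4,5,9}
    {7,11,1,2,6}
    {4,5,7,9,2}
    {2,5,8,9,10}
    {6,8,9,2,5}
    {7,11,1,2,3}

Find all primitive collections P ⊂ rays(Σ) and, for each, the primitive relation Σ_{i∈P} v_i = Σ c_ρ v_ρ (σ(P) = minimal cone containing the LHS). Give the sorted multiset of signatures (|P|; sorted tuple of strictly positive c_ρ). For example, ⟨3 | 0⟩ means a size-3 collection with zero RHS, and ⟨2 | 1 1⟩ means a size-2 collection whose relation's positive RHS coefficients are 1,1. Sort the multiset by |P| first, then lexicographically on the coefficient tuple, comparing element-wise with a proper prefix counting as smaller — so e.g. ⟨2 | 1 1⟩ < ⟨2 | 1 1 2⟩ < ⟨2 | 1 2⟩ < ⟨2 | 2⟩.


|primitive collections| = 20. Relations:

  • {3,10}:  v_{3} + v_{10} = 0  ⇒ sig = ⟨2 | 0⟩
  • {1,10}:  v_{1} + v_{10} = v_{6}  ⇒ sig = ⟨2 | 1⟩
  • {3,5}:  v_{3} + v_{5} = v_{11}  ⇒ sig = ⟨2 | 1⟩
  • {3,6}:  v_{3} + v_{6} = v_{1}  ⇒ sig = ⟨2 | 1⟩
  • {3,8}:  v_{3} + v_{8} = v_{6}  ⇒ sig = ⟨2 | 1⟩
  • {6,10}:  v_{6} + v_{10} = v_{8}  ⇒ sig = ⟨2 | 1⟩
  • {10,11}:  v_{10} + v_{11} = v_{5}  ⇒ sig = ⟨2 | 1⟩
  • {1,5}:  v_{1} + v_{5} = v_{6} + v_{11}  ⇒ sig = ⟨2 | 1 1⟩
  • {3,4}:  v_{3} + v_{4} = v_{2} + v_{7}  ⇒ sig = ⟨2 | 1 1⟩
  • {8,11}:  v_{8} + v_{11} = v_{5} + v_{6}  ⇒ sig = ⟨2 | 1 1⟩
  • {1,4}:  v_{1} + v_{4} = v_{2} + v_{6} + v_{7}  ⇒ sig = ⟨2 | 1 1 1⟩
  • {4,6}:  v_{4} + v_{6} = v_{2} + v_{7} + v_{8}  ⇒ sig = ⟨2 | 1 1 1⟩
  • {4,11}:  v_{4} + v_{11} = v_{2} + v_{5} + v_{7}  ⇒ sig = ⟨2 | 1 1 1⟩
  • {1,8}:  v_{1} + v_{8} = 2·v_{6}  ⇒ sig = ⟨2 | 2⟩
  • {2,7,10}:  v_{2} + v_{7} + v_{10} = v_{4}  ⇒ sig = ⟨3 | 1⟩
  • {4,5,8,9}:  v_{4} + v_{5} + v_{8} + v_{9} = 2·v_{10}  ⇒ sig = ⟨4 | 2⟩
  • {2,5,6,7,9}:  v_{2} + v_{5} + v_{6} + v_{7} + v_{9} = 0  ⇒ sig = ⟨5 | 0⟩
  • {2,5,7,8,9}:  v_{2} + v_{5} + v_{7} + v_{8} + v_{9} = v_{10}  ⇒ sig = ⟨5 | 1⟩
  • {2,6,7,9,11}:  v_{2} + v_{6} + v_{7} + v_{9} + v_{11} = v_{3}  ⇒ sig = ⟨5 | 1⟩
  • {1,2,7,9,11}:  v_{1} + v_{2} + v_{7} + v_{9} + v_{11} = 2·v_{3}  ⇒ sig = ⟨5 | 2⟩

Signatures (|P|; sorted positive RHS coefficients), sorted:
[⟨2 | 0⟩, ⟨2 | 1⟩, ⟨2 | 1⟩, ⟨2 | 1⟩, ⟨2 | 1⟩, ⟨2 | 1⟩, ⟨2 | 1⟩, ⟨2 | 1 1⟩, ⟨2 | 1 1⟩, ⟨2 | 1 1⟩, ⟨2 | 1 1 1⟩, ⟨2 | 1 1 1⟩, ⟨2 | 1 1 1⟩, ⟨2 | 2⟩, ⟨3 | 1⟩, ⟨4 | 2⟩, ⟨5 | 0⟩, ⟨5 | 1⟩, ⟨5 | 1⟩, ⟨5 | 2⟩]


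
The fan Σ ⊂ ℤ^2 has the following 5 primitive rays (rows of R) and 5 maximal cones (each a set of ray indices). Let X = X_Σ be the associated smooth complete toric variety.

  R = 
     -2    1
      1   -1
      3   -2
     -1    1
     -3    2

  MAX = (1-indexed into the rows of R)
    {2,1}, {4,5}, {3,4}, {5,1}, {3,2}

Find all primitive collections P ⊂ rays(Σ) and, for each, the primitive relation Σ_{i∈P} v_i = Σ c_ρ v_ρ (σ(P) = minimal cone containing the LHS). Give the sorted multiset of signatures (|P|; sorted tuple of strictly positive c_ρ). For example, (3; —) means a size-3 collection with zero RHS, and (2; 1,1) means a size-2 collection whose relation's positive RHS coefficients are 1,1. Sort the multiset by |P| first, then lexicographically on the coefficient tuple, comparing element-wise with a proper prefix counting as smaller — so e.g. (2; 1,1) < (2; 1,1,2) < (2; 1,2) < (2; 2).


|primitive collections| = 5. Relations:

  {2,4}:  v_{2} + v_{4} = 0  ⟹  sig = (2; —)
  {3,5}:  v_{3} + v_{5} = 0  ⟹  sig = (2; —)
  {1,3}:  v_{1} + v_{3} = v_{2}  ⟹  sig = (2; 1)
  {1,4}:  v_{1} + v_{4} = v_{5}  ⟹  sig = (2; 1)
  {2,5}:  v_{2} + v_{5} = v_{1}  ⟹  sig = (2; 1)

Sorted signature multiset PRS(X):
    (2; —)
    (2; —)
    (2; 1)
    (2; 1)
    (2; 1)


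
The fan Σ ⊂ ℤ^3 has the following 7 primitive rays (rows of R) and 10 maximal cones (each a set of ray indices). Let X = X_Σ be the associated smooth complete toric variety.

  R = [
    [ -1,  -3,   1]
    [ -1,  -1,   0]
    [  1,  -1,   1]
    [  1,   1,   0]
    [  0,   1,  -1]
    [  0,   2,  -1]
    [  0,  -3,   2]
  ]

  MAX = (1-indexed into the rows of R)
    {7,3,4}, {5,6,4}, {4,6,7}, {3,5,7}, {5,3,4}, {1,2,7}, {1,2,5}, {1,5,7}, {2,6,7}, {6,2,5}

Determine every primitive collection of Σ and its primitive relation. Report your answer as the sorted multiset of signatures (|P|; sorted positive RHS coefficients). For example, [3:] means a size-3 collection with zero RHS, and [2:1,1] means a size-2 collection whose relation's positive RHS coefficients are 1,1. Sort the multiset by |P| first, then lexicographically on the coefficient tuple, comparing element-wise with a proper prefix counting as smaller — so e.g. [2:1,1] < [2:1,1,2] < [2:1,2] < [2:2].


9 collections generate NE(X_Σ); each relation:

  • {2,4}:  v_{2} + v_{4} = 0 — sig = [2:]
  • {1,6}:  v_{1} + v_{6} = v_{2} — sig = [2:1]
  • {3,6}:  v_{3} + v_{6} = v_{4} — sig = [2:1]
  • {1,4}:  v_{1} + v_{4} = v_{5} + v_{7} — sig = [2:1,1]
  • {2,3}:  v_{2} + v_{3} = v_{5} + v_{7} — sig = [2:1,1]
  • {1,3}:  v_{1} + v_{3} = 2·v_{5} + 2·v_{7} — sig = [2:2,2]
  • {5,6,7}:  v_{5} + v_{6} + v_{7} = 0 — sig = [3:]
  • {2,5,7}:  v_{2} + v_{5} + v_{7} = v_{1} — sig = [3:1]
  • {4,5,7}:  v_{4} + v_{5} + v_{7} = v_{3} — sig = [3:1]

Hence PRS(X_Σ) =
{ [2:],  [2:1] ×2,  [2:1,1] ×2,  [2:2,2],  [3:],  [3:1] ×2 }


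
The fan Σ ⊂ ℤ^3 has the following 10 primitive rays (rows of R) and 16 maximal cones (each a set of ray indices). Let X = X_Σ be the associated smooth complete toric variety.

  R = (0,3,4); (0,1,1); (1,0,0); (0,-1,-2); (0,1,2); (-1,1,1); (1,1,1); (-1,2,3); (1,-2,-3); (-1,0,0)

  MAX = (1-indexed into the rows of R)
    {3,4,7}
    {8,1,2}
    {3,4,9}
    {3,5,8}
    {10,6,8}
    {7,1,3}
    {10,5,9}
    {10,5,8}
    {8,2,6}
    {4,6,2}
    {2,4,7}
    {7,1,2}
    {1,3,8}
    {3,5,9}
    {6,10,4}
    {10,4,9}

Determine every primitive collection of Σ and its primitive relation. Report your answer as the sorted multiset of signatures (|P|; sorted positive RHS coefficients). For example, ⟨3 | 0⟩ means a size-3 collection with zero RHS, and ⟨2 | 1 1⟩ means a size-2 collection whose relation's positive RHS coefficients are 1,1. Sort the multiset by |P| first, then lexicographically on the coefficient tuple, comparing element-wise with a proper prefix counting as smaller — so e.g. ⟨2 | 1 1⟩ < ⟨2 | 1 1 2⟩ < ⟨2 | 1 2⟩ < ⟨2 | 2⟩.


Σ has 21 primitive collections:

  P = {3,10}:  v_{3} + v_{10} = 0  ⟹  sig = ⟨2 | 0⟩
  P = {4,5}:  v_{4} + v_{5} = 0  ⟹  sig = ⟨2 | 0⟩
  P = {8,9}:  v_{8} + v_{9} = 0  ⟹  sig = ⟨2 | 0⟩
  P = {1,9}:  v_{1} + v_{9} = v_{7}  ⟹  sig = ⟨2 | 1⟩
  P = {2,3}:  v_{2} + v_{3} = v_{7}  ⟹  sig = ⟨2 | 1⟩
  P = {2,10}:  v_{2} + v_{10} = v_{6}  ⟹  sig = ⟨2 | 1⟩
  P = {3,6}:  v_{3} + v_{6} = v_{2}  ⟹  sig = ⟨2 | 1⟩
  P = {4,8}:  v_{4} + v_{8} = v_{6}  ⟹  sig = ⟨2 | 1⟩
  P = {5,6}:  v_{5} + v_{6} = v_{8}  ⟹  sig = ⟨2 | 1⟩
  P = {6,9}:  v_{6} + v_{9} = v_{4}  ⟹  sig = ⟨2 | 1⟩
  P = {7,8}:  v_{7} + v_{8} = v_{1}  ⟹  sig = ⟨2 | 1⟩
  P = {7,10}:  v_{7} + v_{10} = v_{2}  ⟹  sig = ⟨2 | 1⟩
  P = {1,10}:  v_{1} + v_{10} = v_{2} + v_{8}  ⟹  sig = ⟨2 | 1 1⟩
  P = {2,5}:  v_{2} + v_{5} = v_{3} + v_{8}  ⟹  sig = ⟨2 | 1 1⟩
  P = {2,9}:  v_{2} + v_{9} = v_{3} + v_{4}  ⟹  sig = ⟨2 | 1 1⟩
  P = {1,6}:  v_{1} + v_{6} = 2·v_{2} + v_{8}  ⟹  sig = ⟨2 | 1 2⟩
  P = {5,7}:  v_{5} + v_{7} = 2·v_{3} + v_{8}  ⟹  sig = ⟨2 | 1 2⟩
  P = {7,9}:  v_{7} + v_{9} = 2·v_{3} + v_{4}  ⟹  sig = ⟨2 | 1 2⟩
  P = {1,4}:  v_{1} + v_{4} = 2·v_{2}  ⟹  sig = ⟨2 | 2⟩
  P = {6,7}:  v_{6} + v_{7} = 2·v_{2}  ⟹  sig = ⟨2 | 2⟩
  P = {1,5}:  v_{1} + v_{5} = 2·v_{3} + 2·v_{8}  ⟹  sig = ⟨2 | 2 2⟩

Signatures (|P|; sorted positive RHS coefficients), sorted:
    |P|=2: 21 collections, coeffs (), (), (), (1), (1), (1), (1), (1), (1), (1), (1), (1), (1,1), (1,1), (1,1), (1,2), (1,2), (1,2), (2), (2), (2,2)


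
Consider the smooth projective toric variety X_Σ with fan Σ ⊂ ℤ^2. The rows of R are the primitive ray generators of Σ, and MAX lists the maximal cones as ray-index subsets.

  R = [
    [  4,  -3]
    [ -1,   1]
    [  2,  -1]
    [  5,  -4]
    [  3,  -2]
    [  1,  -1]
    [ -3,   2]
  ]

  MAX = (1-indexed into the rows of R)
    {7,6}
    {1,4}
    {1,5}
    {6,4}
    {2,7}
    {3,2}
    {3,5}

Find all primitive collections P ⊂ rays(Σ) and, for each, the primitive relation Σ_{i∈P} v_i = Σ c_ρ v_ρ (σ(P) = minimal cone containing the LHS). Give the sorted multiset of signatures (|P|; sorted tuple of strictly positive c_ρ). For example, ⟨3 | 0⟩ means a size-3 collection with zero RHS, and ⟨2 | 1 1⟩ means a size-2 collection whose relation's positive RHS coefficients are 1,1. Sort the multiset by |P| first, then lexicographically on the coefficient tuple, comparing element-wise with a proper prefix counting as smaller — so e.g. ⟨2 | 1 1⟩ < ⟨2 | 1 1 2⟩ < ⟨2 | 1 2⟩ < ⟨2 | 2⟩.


|primitive collections| = 14. Relations:

  P={2,6}:  v_{2} + v_{6} = 0 — sig = ⟨2 | 0⟩
  P={5,7}:  v_{5} + v_{7} = 0 — sig = ⟨2 | 0⟩
  P={1,2}:  v_{1} + v_{2} = v_{5} — sig = ⟨2 | 1⟩
  P={1,6}:  v_{1} + v_{6} = v_{4} — sig = ⟨2 | 1⟩
  P={1,7}:  v_{1} + v_{7} = v_{6} — sig = ⟨2 | 1⟩
  P={2,4}:  v_{2} + v_{4} = v_{1} — sig = ⟨2 | 1⟩
  P={2,5}:  v_{2} + v_{5} = v_{3} — sig = ⟨2 | 1⟩
  P={3,6}:  v_{3} + v_{6} = v_{5} — sig = ⟨2 | 1⟩
  P={3,7}:  v_{3} + v_{7} = v_{2} — sig = ⟨2 | 1⟩
  P={5,6}:  v_{5} + v_{6} = v_{1} — sig = ⟨2 | 1⟩
  P={3,4}:  v_{3} + v_{4} = v_{1} + v_{5} — sig = ⟨2 | 1 1⟩
  P={1,3}:  v_{1} + v_{3} = 2·v_{5} — sig = ⟨2 | 2⟩
  P={4,5}:  v_{4} + v_{5} = 2·v_{1} — sig = ⟨2 | 2⟩
  P={4,7}:  v_{4} + v_{7} = 2·v_{6} — sig = ⟨2 | 2⟩

Hence PRS(X_Σ) =
{ ⟨2 | 0⟩ ×2,  ⟨2 | 1⟩ ×8,  ⟨2 | 1 1⟩,  ⟨2 | 2⟩ ×3 }


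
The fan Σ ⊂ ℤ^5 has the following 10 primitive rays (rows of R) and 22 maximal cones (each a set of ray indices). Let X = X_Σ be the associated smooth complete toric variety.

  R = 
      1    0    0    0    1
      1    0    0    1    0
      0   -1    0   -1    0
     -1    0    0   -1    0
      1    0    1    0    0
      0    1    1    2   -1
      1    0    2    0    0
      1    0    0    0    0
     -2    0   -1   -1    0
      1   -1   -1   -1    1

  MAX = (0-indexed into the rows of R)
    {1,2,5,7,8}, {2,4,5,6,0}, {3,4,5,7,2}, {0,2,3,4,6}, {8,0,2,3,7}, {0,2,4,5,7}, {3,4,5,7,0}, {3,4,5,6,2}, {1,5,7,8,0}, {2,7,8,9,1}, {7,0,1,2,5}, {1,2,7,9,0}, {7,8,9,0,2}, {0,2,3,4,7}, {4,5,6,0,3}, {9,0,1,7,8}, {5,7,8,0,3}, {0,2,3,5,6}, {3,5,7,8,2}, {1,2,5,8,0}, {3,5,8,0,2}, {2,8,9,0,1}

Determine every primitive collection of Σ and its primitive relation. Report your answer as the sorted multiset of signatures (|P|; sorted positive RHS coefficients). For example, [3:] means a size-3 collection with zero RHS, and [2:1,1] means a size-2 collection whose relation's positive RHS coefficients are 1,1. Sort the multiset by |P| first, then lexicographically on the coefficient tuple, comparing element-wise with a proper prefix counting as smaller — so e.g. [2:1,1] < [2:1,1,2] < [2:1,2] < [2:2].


14 collections generate NE(X_Σ); each relation:

  {1,3}:  v_{1} + v_{3} = 0  ⇒ sig = [2:]
  {4,8}:  v_{4} + v_{8} = v_{3}  ⇒ sig = [2:1]
  {5,9}:  v_{5} + v_{9} = v_{1}  ⇒ sig = [2:1]
  {4,9}:  v_{4} + v_{9} = v_{0} + v_{2} + v_{7}  ⇒ sig = [2:1,1,1]
  {6,9}:  v_{6} + v_{9} = v_{0} + v_{2} + v_{4}  ⇒ sig = [2:1,1,1]
  {1,4}:  v_{1} + v_{4} = v_{0} + v_{2} + v_{5} + v_{7}  ⇒ sig = [2:1,1,1,1]
  {1,6}:  v_{1} + v_{6} = v_{0} + v_{2} + v_{4} + v_{5}  ⇒ sig = [2:1,1,1,1]
  {3,9}:  v_{3} + v_{9} = v_{0} + v_{2} + v_{7} + v_{8}  ⇒ sig = [2:1,1,1,1]
  {6,8}:  v_{6} + v_{8} = v_{0} + v_{2} + 2·v_{3} + v_{5}  ⇒ sig = [2:1,1,1,2]
  {6,7}:  v_{6} + v_{7} = 2·v_{4}  ⇒ sig = [2:2]
  {0,2,5,7,8}:  v_{0} + v_{2} + v_{5} + v_{7} + v_{8} = 0  ⇒ sig = [5:]
  {0,1,2,7,8}:  v_{0} + v_{1} + v_{2} + v_{7} + v_{8} = v_{9}  ⇒ sig = [5:1]
  {0,2,3,4,5}:  v_{0} + v_{2} + v_{3} + v_{4} + v_{5} = v_{6}  ⇒ sig = [5:1]
  {0,2,3,5,7}:  v_{0} + v_{2} + v_{3} + v_{5} + v_{7} = v_{4}  ⇒ sig = [5:1]

Hence PRS(X_Σ) =
[[2:], [2:1], [2:1], [2:1,1,1], [2:1,1,1], [2:1,1,1,1], [2:1,1,1,1], [2:1,1,1,1], [2:1,1,1,2], [2:2], [5:], [5:1], [5:1], [5:1]]


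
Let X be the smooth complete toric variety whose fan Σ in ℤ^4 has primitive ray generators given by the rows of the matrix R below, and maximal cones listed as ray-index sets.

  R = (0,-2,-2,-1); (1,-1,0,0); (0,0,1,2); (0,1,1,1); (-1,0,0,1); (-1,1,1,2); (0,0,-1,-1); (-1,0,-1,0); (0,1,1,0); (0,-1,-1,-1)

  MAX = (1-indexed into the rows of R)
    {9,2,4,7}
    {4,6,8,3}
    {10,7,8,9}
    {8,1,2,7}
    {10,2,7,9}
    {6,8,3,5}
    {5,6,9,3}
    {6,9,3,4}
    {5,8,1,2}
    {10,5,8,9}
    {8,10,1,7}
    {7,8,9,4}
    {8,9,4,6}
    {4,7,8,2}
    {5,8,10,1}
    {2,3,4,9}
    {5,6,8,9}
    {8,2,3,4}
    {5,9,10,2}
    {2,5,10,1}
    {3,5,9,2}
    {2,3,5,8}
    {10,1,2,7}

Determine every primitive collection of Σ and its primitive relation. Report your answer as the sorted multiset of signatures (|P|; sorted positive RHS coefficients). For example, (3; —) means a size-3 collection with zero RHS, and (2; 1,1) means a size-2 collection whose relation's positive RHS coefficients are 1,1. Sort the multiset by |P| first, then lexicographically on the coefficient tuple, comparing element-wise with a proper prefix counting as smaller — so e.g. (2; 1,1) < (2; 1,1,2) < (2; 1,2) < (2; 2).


|primitive collections| = 15. Relations:

  • {4,10}:  v_{4} + v_{10} = 0 — sig = (2; —)
  • {1,9}:  v_{1} + v_{9} = v_{10} — sig = (2; 1)
  • {2,6}:  v_{2} + v_{6} = v_{3} — sig = (2; 1)
  • {4,5}:  v_{4} + v_{5} = v_{6} — sig = (2; 1)
  • {5,7}:  v_{5} + v_{7} = v_{8} — sig = (2; 1)
  • {6,10}:  v_{6} + v_{10} = v_{5} — sig = (2; 1)
  • {1,4}:  v_{1} + v_{4} = v_{2} + v_{8} — sig = (2; 1,1)
  • {3,10}:  v_{3} + v_{10} = v_{2} + v_{5} — sig = (2; 1,1)
  • {6,7}:  v_{6} + v_{7} = v_{4} + v_{8} — sig = (2; 1,1)
  • {1,6}:  v_{1} + v_{6} = v_{2} + v_{5} + v_{8} — sig = (2; 1,1,1)
  • {3,7}:  v_{3} + v_{7} = v_{2} + v_{4} + v_{8} — sig = (2; 1,1,1)
  • {1,3}:  v_{1} + v_{3} = 2·v_{2} + v_{5} + v_{8} — sig = (2; 1,1,2)
  • {2,8,9}:  v_{2} + v_{8} + v_{9} = 0 — sig = (3; —)
  • {2,8,10}:  v_{2} + v_{8} + v_{10} = v_{1} — sig = (3; 1)
  • {3,8,9}:  v_{3} + v_{8} + v_{9} = v_{6} — sig = (3; 1)

Sorted signature multiset PRS(X):
    |P|=2: 12 collections, coeffs (), (1), (1), (1), (1), (1), (1,1), (1,1), (1,1), (1,1,1), (1,1,1), (1,1,2)
    |P|=3: 3 collections, coeffs (), (1), (1)


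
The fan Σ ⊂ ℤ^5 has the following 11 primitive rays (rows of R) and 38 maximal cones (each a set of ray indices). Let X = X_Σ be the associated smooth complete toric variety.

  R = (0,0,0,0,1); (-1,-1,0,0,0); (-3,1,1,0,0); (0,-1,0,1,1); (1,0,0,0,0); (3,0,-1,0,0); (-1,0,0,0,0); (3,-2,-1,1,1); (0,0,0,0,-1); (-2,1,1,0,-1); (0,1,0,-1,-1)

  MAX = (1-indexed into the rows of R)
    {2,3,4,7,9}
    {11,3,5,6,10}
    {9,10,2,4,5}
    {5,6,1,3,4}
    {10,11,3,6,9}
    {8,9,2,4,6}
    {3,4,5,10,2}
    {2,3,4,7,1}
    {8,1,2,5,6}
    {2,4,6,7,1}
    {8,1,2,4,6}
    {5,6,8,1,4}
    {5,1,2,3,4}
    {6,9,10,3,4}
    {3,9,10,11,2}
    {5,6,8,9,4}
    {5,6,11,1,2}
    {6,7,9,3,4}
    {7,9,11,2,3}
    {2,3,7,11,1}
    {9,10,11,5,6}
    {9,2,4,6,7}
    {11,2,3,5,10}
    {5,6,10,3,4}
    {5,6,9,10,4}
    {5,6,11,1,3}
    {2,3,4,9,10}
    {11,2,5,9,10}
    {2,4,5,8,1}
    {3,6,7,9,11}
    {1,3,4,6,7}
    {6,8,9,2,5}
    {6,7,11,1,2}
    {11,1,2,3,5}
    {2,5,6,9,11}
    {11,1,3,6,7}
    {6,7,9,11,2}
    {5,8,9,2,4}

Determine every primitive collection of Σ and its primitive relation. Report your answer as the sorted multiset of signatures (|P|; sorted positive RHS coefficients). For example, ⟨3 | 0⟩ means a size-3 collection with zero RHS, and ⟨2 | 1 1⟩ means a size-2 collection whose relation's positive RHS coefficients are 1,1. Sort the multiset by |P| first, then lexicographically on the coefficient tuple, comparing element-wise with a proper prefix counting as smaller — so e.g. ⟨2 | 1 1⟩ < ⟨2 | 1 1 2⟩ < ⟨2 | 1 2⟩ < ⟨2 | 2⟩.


Minimal non-faces — 13 found among 11 rays, 38 max cones:

  • {1,9}:  v_{1} + v_{9} = 0  ⇒ sig = ⟨2 | 0⟩
  • {4,11}:  v_{4} + v_{11} = 0  ⇒ sig = ⟨2 | 0⟩
  • {5,7}:  v_{5} + v_{7} = 0  ⇒ sig = ⟨2 | 0⟩
  • {3,8}:  v_{3} + v_{8} = v_{4}  ⇒ sig = ⟨2 | 1⟩
  • {1,10}:  v_{1} + v_{10} = v_{3} + v_{5}  ⇒ sig = ⟨2 | 1 1⟩
  • {7,10}:  v_{7} + v_{10} = v_{3} + v_{9}  ⇒ sig = ⟨2 | 1 1⟩
  • {7,8}:  v_{7} + v_{8} = v_{2} + v_{4} + v_{6}  ⇒ sig = ⟨2 | 1 1 1⟩
  • {8,10}:  v_{8} + v_{10} = v_{4} + v_{5} + v_{9}  ⇒ sig = ⟨2 | 1 1 1⟩
  • {8,11}:  v_{8} + v_{11} = v_{2} + v_{5} + v_{6}  ⇒ sig = ⟨2 | 1 1 1⟩
  • {2,3,6}:  v_{2} + v_{3} + v_{6} = v_{7}  ⇒ sig = ⟨3 | 1⟩
  • {2,6,10}:  v_{2} + v_{6} + v_{10} = v_{9}  ⇒ sig = ⟨3 | 1⟩
  • {3,5,9}:  v_{3} + v_{5} + v_{9} = v_{10}  ⇒ sig = ⟨3 | 1⟩
  • {2,4,5,6}:  v_{2} + v_{4} + v_{5} + v_{6} = v_{8}  ⇒ sig = ⟨4 | 1⟩

Hence PRS(X_Σ) =
[⟨2 | 0⟩, ⟨2 | 0⟩, ⟨2 | 0⟩, ⟨2 | 1⟩, ⟨2 | 1 1⟩, ⟨2 | 1 1⟩, ⟨2 | 1 1 1⟩, ⟨2 | 1 1 1⟩, ⟨2 | 1 1 1⟩, ⟨3 | 1⟩, ⟨3 | 1⟩, ⟨3 | 1⟩, ⟨4 | 1⟩]


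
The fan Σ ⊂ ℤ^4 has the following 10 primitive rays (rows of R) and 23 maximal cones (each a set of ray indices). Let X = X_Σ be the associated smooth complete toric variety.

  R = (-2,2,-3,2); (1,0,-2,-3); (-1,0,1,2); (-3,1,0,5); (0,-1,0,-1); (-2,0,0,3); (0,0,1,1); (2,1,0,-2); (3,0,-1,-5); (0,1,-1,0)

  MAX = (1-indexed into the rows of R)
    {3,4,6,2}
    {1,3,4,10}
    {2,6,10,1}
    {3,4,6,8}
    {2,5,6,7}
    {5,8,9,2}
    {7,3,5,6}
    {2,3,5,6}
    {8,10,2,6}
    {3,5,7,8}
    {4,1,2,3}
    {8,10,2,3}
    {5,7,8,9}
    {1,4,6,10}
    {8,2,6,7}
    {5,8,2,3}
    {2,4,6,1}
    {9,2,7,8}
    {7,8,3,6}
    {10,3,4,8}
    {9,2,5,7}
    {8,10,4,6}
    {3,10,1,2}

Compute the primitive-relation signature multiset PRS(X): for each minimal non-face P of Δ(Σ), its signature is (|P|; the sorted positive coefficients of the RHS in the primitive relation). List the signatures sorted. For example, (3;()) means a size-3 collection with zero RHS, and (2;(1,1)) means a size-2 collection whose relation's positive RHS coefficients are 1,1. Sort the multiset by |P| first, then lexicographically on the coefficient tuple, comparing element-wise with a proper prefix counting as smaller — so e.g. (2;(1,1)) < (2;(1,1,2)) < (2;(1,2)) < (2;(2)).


Δ(Σ) — 10 vertices, 20 min non-faces:

  {4,9}:  v_{4} + v_{9} = v_{10}  ⟹  sig = (2;(1))
  {3,9}:  v_{3} + v_{9} = v_{5} + v_{8}  ⟹  sig = (2;(1,1))
  {5,10}:  v_{5} + v_{10} = v_{2} + v_{3}  ⟹  sig = (2;(1,1))
  {6,9}:  v_{6} + v_{9} = v_{2} + v_{7}  ⟹  sig = (2;(1,1))
  {7,10}:  v_{7} + v_{10} = v_{6} + v_{8}  ⟹  sig = (2;(1,1))
  {9,10}:  v_{9} + v_{10} = v_{2} + v_{8}  ⟹  sig = (2;(1,1))
  {1,5}:  v_{1} + v_{5} = 2·v_{2} + v_{3} + v_{4}  ⟹  sig = (2;(1,1,2))
  {4,5}:  v_{4} + v_{5} = v_{2} + 2·v_{3} + v_{6}  ⟹  sig = (2;(1,1,2))
  {4,7}:  v_{4} + v_{7} = v_{3} + 2·v_{6} + v_{8}  ⟹  sig = (2;(1,1,2))
  {1,7}:  v_{1} + v_{7} = v_{6} + 2·v_{10}  ⟹  sig = (2;(1,2))
  {1,9}:  v_{1} + v_{9} = v_{2} + 2·v_{10}  ⟹  sig = (2;(1,2))
  {1,8}:  v_{1} + v_{8} = 3·v_{10}  ⟹  sig = (2;(3))
  {2,3,7}:  v_{2} + v_{3} + v_{7} = 0  ⟹  sig = (3;())
  {5,6,8}:  v_{5} + v_{6} + v_{8} = 0  ⟹  sig = (3;())
  {2,4,10}:  v_{2} + v_{4} + v_{10} = v_{1}  ⟹  sig = (3;(1))
  {3,6,10}:  v_{3} + v_{6} + v_{10} = v_{4}  ⟹  sig = (3;(1))
  {1,3,6}:  v_{1} + v_{3} + v_{6} = v_{2} + 2·v_{4}  ⟹  sig = (3;(1,2))
  {2,4,8}:  v_{2} + v_{4} + v_{8} = 2·v_{10}  ⟹  sig = (3;(2))
  {2,3,6,8}:  v_{2} + v_{3} + v_{6} + v_{8} = v_{10}  ⟹  sig = (4;(1))
  {2,5,7,8}:  v_{2} + v_{5} + v_{7} + v_{8} = v_{9}  ⟹  sig = (4;(1))

so the primitive-relation signature multiset is
    (2;(1))
    (2;(1,1))
    (2;(1,1))
    (2;(1,1))
    (2;(1,1))
    (2;(1,1))
    (2;(1,1,2))
    (2;(1,1,2))
    (2;(1,1,2))
    (2;(1,2))
    (2;(1,2))
    (2;(3))
    (3;())
    (3;())
    (3;(1))
    (3;(1))
    (3;(1,2))
    (3;(2))
    (4;(1))
    (4;(1))


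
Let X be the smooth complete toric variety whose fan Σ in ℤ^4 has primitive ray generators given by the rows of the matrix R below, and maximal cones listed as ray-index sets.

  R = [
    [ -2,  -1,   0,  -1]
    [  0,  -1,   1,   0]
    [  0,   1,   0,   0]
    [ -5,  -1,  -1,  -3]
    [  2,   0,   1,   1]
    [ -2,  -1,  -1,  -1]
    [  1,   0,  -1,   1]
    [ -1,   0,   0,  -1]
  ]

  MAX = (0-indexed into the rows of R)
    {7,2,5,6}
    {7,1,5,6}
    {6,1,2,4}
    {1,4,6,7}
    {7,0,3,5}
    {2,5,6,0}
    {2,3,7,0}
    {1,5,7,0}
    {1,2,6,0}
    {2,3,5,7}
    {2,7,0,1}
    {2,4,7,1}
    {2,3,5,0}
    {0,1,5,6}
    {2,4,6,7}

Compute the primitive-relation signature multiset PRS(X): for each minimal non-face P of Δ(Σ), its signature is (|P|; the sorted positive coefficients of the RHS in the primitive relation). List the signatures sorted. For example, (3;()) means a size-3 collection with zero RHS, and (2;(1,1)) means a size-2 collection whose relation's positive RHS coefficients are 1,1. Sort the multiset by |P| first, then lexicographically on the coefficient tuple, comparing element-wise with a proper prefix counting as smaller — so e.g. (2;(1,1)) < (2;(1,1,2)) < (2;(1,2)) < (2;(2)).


9 minimal non-faces of Δ(Σ) (on 8 rays):

  • {0,4}:  v_{0} + v_{4} = v_{1} ; sig = (2;(1))
  • {3,4}:  v_{3} + v_{4} = v_{0} + v_{7} ; sig = (2;(1,1))
  • {4,5}:  v_{4} + v_{5} = v_{1} + v_{6} + v_{7} ; sig = (2;(1,1,1))
  • {1,3}:  v_{1} + v_{3} = 2·v_{0} + v_{7} ; sig = (2;(1,2))
  • {3,6}:  v_{3} + v_{6} = v_{2} + 2·v_{5} ; sig = (2;(1,2))
  • {0,6,7}:  v_{0} + v_{6} + v_{7} = v_{5} ; sig = (3;(1))
  • {1,2,5}:  v_{1} + v_{2} + v_{5} = v_{0} ; sig = (3;(1))
  • {1,2,6,7}:  v_{1} + v_{2} + v_{6} + v_{7} = 0 ; sig = (4;())
  • {0,2,5,7}:  v_{0} + v_{2} + v_{5} + v_{7} = v_{3} ; sig = (4;(1))

Signatures (|P|; sorted positive RHS coefficients), sorted:
    |P|=2: 5 collections, coeffs (1), (1,1), (1,1,1), (1,2), (1,2)
    |P|=3: 2 collections, coeffs (1), (1)
    |P|=4: 2 collections, coeffs (), (1)


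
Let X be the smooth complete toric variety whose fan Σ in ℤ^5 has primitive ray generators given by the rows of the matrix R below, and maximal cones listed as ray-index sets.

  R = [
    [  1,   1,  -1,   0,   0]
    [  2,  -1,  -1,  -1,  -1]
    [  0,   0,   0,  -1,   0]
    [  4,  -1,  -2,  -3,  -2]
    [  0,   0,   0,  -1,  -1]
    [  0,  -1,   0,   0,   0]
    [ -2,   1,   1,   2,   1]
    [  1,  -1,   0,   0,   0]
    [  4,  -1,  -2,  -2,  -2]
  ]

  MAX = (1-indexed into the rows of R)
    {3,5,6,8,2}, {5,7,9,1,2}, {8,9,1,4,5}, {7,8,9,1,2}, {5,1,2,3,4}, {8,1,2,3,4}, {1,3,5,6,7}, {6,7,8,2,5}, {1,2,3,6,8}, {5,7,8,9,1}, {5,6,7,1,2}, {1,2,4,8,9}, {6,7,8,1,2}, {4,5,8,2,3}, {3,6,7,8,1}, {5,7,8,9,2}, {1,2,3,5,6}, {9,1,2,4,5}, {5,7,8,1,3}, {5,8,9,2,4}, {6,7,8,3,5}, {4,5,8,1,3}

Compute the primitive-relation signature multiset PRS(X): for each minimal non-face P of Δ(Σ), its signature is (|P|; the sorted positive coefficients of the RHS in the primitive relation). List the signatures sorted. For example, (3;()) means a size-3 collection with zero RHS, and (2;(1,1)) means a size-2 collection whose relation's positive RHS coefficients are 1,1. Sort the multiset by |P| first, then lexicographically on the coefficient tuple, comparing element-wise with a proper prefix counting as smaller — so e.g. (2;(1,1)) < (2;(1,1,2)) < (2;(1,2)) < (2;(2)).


7 collections generate NE(X_Σ); each relation:

  P = {3,9}:  v_{3} + v_{9} = v_{4}  ⟹  sig = (2;(1))
  P = {4,7}:  v_{4} + v_{7} = v_{1} + v_{5} + v_{8}  ⟹  sig = (2;(1,1,1))
  P = {4,6}:  v_{4} + v_{6} = 2·v_{2} + v_{3}  ⟹  sig = (2;(1,2))
  P = {6,9}:  v_{6} + v_{9} = 2·v_{2}  ⟹  sig = (2;(2))
  P = {2,3,7}:  v_{2} + v_{3} + v_{7} = 0  ⟹  sig = (3;())
  P = {1,2,5,8}:  v_{1} + v_{2} + v_{5} + v_{8} = v_{9}  ⟹  sig = (4;(1))
  P = {1,5,6,8}:  v_{1} + v_{5} + v_{6} + v_{8} = v_{2}  ⟹  sig = (4;(1))

Signatures (|P|; sorted positive RHS coefficients), sorted:
    (2;(1))
    (2;(1,1,1))
    (2;(1,2))
    (2;(2))
    (3;())
    (4;(1))
    (4;(1))


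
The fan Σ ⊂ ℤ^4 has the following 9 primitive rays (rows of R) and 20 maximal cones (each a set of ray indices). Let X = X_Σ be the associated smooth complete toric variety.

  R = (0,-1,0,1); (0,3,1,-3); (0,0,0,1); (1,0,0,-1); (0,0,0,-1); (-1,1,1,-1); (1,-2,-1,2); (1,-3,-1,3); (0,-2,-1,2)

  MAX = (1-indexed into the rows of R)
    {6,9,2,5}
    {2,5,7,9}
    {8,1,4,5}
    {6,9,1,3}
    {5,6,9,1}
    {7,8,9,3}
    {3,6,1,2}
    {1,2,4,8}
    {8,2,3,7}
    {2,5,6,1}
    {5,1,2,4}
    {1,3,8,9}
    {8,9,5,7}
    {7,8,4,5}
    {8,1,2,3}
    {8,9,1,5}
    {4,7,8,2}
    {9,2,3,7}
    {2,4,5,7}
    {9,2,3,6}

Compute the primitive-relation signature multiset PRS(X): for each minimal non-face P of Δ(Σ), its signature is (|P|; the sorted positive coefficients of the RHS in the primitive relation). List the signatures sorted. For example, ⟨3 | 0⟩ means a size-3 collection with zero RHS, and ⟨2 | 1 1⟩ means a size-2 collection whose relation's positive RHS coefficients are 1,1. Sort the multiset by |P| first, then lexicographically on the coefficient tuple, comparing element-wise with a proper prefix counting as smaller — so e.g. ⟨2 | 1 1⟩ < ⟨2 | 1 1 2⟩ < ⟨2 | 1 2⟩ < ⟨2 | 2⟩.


|primitive collections| = 10. Relations:

  P = {3,5}:  v_{3} + v_{5} = 0  so sig = ⟨2 | 0⟩
  P = {1,7}:  v_{1} + v_{7} = v_{8}  so sig = ⟨2 | 1⟩
  P = {6,7}:  v_{6} + v_{7} = v_{1}  so sig = ⟨2 | 1⟩
  P = {3,4}:  v_{3} + v_{4} = v_{2} + v_{8}  so sig = ⟨2 | 1 1⟩
  P = {4,9}:  v_{4} + v_{9} = v_{5} + v_{7}  so sig = ⟨2 | 1 1⟩
  P = {4,6}:  v_{4} + v_{6} = 2·v_{1} + v_{2} + v_{5}  so sig = ⟨2 | 1 1 2⟩
  P = {6,8}:  v_{6} + v_{8} = 2·v_{1}  so sig = ⟨2 | 2⟩
  P = {1,2,9}:  v_{1} + v_{2} + v_{9} = 0  so sig = ⟨3 | 0⟩
  P = {2,5,8}:  v_{2} + v_{5} + v_{8} = v_{4}  so sig = ⟨3 | 1⟩
  P = {2,8,9}:  v_{2} + v_{8} + v_{9} = v_{7}  so sig = ⟨3 | 1⟩

Signatures (|P|; sorted positive RHS coefficients), sorted:
    ⟨2 | 0⟩
    ⟨2 | 1⟩
    ⟨2 | 1⟩
    ⟨2 | 1 1⟩
    ⟨2 | 1 1⟩
    ⟨2 | 1 1 2⟩
    ⟨2 | 2⟩
    ⟨3 | 0⟩
    ⟨3 | 1⟩
    ⟨3 | 1⟩


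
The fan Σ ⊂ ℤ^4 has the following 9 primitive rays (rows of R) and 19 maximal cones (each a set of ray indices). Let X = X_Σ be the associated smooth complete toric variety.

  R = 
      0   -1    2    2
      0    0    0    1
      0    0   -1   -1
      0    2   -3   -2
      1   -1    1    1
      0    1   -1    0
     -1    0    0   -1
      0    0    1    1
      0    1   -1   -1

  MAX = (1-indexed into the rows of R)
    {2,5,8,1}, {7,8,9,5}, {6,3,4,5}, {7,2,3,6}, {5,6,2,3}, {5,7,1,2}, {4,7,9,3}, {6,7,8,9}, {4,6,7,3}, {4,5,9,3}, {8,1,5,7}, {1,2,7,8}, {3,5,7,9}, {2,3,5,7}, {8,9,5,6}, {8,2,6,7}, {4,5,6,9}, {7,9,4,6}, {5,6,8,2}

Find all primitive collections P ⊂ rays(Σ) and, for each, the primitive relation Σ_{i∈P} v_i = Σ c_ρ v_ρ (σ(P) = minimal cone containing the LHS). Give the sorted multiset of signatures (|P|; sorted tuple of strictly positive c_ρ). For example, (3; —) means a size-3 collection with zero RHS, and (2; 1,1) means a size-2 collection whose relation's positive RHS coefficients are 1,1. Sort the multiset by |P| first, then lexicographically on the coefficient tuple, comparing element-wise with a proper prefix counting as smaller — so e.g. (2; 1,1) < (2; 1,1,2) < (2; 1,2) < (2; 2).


Primitive collections (12):

  {3,8}:  v_{3} + v_{8} = 0 ; sig = (2; —)
  {1,4}:  v_{1} + v_{4} = v_{6} ; sig = (2; 1)
  {1,9}:  v_{1} + v_{9} = v_{8} ; sig = (2; 1)
  {2,9}:  v_{2} + v_{9} = v_{6} ; sig = (2; 1)
  {1,6}:  v_{1} + v_{6} = v_{2} + v_{8} ; sig = (2; 1,1)
  {4,8}:  v_{4} + v_{8} = v_{6} + v_{9} ; sig = (2; 1,1)
  {1,3}:  v_{1} + v_{3} = v_{2} + v_{5} + v_{7} ; sig = (2; 1,1,1)
  {2,4}:  v_{2} + v_{4} = v_{3} + 2·v_{6} ; sig = (2; 1,2)
  {5,6,7}:  v_{5} + v_{6} + v_{7} = 0 ; sig = (3; —)
  {3,6,9}:  v_{3} + v_{6} + v_{9} = v_{4} ; sig = (3; 1)
  {4,5,7}:  v_{4} + v_{5} + v_{7} = v_{3} + v_{9} ; sig = (3; 1,1)
  {2,5,7,8}:  v_{2} + v_{5} + v_{7} + v_{8} = v_{1} ; sig = (4; 1)

Sorted signature multiset PRS(X):
    (2; —)
    (2; 1)
    (2; 1)
    (2; 1)
    (2; 1,1)
    (2; 1,1)
    (2; 1,1,1)
    (2; 1,2)
    (3; —)
    (3; 1)
    (3; 1,1)
    (4; 1)
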